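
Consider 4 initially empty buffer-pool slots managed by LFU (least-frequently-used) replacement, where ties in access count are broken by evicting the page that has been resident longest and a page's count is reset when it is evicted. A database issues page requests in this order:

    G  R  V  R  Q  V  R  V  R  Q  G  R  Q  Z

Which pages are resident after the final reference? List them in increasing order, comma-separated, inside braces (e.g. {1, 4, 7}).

{Q, R, V, Z}

G: fault, frames [G]
R: fault, frames [G, R]
V: fault, frames [G, R, V]
R: hit
Q: fault, frames [G, R, V, Q]
V: hit
R: hit
V: hit
R: hit
Q: hit
G: hit
R: hit
Q: hit
Z: fault, evict G, frames [R, V, Q, Z]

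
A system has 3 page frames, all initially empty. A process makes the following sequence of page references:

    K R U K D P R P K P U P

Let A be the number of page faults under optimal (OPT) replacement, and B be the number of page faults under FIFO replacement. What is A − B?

Under OPT: F F F . F F . . . . F . → 6 faults.
Under FIFO: F F F . F F F . F . F F → 9 faults.
A − B = 6 − 9 = -3.

-3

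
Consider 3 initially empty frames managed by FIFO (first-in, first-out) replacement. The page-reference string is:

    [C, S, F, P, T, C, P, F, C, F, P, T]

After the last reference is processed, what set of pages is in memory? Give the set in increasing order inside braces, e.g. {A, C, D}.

C: miss, frames {C}
S: miss, frames {C,S}
F: miss, frames {C,S,F}
P: miss, evict C, frames {S,F,P}
T: miss, evict S, frames {F,P,T}
C: miss, evict F, frames {P,T,C}
P: hit
F: miss, evict P, frames {T,C,F}
C: hit
F: hit
P: miss, evict T, frames {C,F,P}
T: miss, evict C, frames {F,P,T}

{F, P, T}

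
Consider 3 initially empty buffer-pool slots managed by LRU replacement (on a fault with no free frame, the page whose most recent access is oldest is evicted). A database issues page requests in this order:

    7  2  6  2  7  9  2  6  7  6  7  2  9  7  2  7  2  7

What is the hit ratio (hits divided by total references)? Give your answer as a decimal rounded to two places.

0.61

7 → fault, frames (7)
2 → fault, frames (7 2)
6 → fault, frames (7 2 6)
2 → hit
7 → hit
9 → fault, evict 6, frames (2 7 9)
2 → hit
6 → fault, evict 7, frames (9 2 6)
7 → fault, evict 9, frames (2 6 7)
6 → hit
7 → hit
2 → hit
9 → fault, evict 6, frames (7 2 9)
7 → hit
2 → hit
7 → hit
2 → hit
7 → hit
Hits: 11 of 18 references → 11/18 = 0.6111.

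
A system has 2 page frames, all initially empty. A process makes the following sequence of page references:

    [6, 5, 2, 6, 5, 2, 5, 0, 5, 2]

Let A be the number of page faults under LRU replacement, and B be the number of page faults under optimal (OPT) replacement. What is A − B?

Under LRU: F F F F F F . F . F → 8 faults.
Under OPT: F F F . F . . F . F → 6 faults.
A − B = 8 − 6 = 2.

2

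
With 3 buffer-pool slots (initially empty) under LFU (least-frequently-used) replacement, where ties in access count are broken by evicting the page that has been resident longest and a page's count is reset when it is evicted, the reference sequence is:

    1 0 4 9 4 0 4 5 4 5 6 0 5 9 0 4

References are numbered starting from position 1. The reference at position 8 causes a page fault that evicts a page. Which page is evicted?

pos 1: 1: fault, frames [1]
pos 2: 0: fault, frames [1, 0]
pos 3: 4: fault, frames [1, 0, 4]
pos 4: 9: fault, evict 1, frames [0, 4, 9]
pos 5: 4: hit
pos 6: 0: hit
pos 7: 4: hit
pos 8: 5: fault, evict 9, frames [0, 4, 5]
At position 8, page 9 is evicted.

9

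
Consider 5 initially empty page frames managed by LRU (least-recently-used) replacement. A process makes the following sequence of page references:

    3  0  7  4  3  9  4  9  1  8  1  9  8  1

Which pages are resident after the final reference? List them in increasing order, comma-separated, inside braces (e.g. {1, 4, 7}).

3 → fault, frames (3)
0 → fault, frames (3 0)
7 → fault, frames (3 0 7)
4 → fault, frames (3 0 7 4)
3 → hit
9 → fault, frames (0 7 4 3 9)
4 → hit
9 → hit
1 → fault, evict 0, frames (7 3 4 9 1)
8 → fault, evict 7, frames (3 4 9 1 8)
1 → hit
9 → hit
8 → hit
1 → hit

{1, 3, 4, 8, 9}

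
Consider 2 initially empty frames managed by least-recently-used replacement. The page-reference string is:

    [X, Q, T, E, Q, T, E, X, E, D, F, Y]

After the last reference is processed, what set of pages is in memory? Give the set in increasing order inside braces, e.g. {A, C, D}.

{F, Y}

X → miss, frames {X}
Q → miss, frames {X,Q}
T → miss, evict X, frames {Q,T}
E → miss, evict Q, frames {T,E}
Q → miss, evict T, frames {E,Q}
T → miss, evict E, frames {Q,T}
E → miss, evict Q, frames {T,E}
X → miss, evict T, frames {E,X}
E → hit
D → miss, evict X, frames {E,D}
F → miss, evict E, frames {D,F}
Y → miss, evict D, frames {F,Y}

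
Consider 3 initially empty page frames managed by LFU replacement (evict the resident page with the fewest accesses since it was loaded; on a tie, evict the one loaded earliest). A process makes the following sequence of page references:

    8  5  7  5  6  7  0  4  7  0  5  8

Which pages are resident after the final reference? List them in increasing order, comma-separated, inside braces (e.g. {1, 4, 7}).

8 → fault, frames {8}
5 → fault, frames {8,5}
7 → fault, frames {8,5,7}
5 → hit
6 → fault, evict 8, frames {5,7,6}
7 → hit
0 → fault, evict 6, frames {5,7,0}
4 → fault, evict 0, frames {5,7,4}
7 → hit
0 → fault, evict 4, frames {5,7,0}
5 → hit
8 → fault, evict 0, frames {5,7,8}

{5, 7, 8}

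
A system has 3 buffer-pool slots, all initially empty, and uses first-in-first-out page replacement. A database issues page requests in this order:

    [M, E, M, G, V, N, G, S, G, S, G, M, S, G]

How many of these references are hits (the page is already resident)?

M -> miss, frames (M)
E -> miss, frames (M E)
M -> hit
G -> miss, frames (M E G)
V -> miss, evict M, frames (E G V)
N -> miss, evict E, frames (G V N)
G -> hit
S -> miss, evict G, frames (V N S)
G -> miss, evict V, frames (N S G)
S -> hit
G -> hit
M -> miss, evict N, frames (S G M)
S -> hit
G -> hit
Hits: 6.

6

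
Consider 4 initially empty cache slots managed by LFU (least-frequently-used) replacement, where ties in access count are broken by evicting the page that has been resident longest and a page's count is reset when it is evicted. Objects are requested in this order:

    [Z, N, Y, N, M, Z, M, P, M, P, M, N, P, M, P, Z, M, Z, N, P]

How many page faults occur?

Z -> miss, frames (Z)
N -> miss, frames (Z N)
Y -> miss, frames (Z N Y)
N -> hit
M -> miss, frames (Z N Y M)
Z -> hit
M -> hit
P -> miss, evict Y, frames (Z N M P)
M -> hit
P -> hit
M -> hit
N -> hit
P -> hit
M -> hit
P -> hit
Z -> hit
M -> hit
Z -> hit
N -> hit
P -> hit
Page faults: 5.

5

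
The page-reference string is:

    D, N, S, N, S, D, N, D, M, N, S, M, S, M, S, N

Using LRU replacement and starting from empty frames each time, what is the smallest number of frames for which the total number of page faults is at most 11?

2

f=1: 16 faults
f=2: 10 faults
f=3: 5 faults
f=4: 4 faults
Smallest f with faults ≤ 11 is 2.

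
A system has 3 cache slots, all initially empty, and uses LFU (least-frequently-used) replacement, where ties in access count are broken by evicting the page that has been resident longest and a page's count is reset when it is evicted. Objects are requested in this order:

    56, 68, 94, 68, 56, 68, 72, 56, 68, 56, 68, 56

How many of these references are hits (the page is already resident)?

8

56: miss, frames {56}
68: miss, frames {56,68}
94: miss, frames {56,68,94}
68: hit
56: hit
68: hit
72: miss, evict 94, frames {56,68,72}
56: hit
68: hit
56: hit
68: hit
56: hit
Hits: 8.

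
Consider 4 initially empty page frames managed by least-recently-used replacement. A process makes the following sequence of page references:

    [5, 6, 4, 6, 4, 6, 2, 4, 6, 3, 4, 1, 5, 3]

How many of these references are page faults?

7

5: fault, frames [5]
6: fault, frames [5, 6]
4: fault, frames [5, 6, 4]
6: hit
4: hit
6: hit
2: fault, frames [5, 4, 6, 2]
4: hit
6: hit
3: fault, evict 5, frames [2, 4, 6, 3]
4: hit
1: fault, evict 2, frames [6, 3, 4, 1]
5: fault, evict 6, frames [3, 4, 1, 5]
3: hit
Page faults: 7.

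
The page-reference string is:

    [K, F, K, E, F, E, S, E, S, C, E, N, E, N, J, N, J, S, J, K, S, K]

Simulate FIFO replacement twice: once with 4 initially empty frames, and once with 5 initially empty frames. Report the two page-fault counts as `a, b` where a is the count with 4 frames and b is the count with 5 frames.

4 frames: F F . F . . F . . F . F . . F . . . . F F . → 9 faults.
5 frames: F F . F . . F . . F . F . . F . . . . F . . → 8 faults.
8 < 9: adding a frame reduced faults, as is typical.

9, 8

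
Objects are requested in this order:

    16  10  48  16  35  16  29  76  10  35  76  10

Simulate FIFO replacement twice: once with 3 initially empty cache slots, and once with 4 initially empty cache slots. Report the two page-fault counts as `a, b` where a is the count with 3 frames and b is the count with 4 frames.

9, 7

3 frames: F F F . F F F F F F . . → 9 faults.
4 frames: F F F . F . F F F . . . → 7 faults.
7 < 9: adding a frame reduced faults, as is typical.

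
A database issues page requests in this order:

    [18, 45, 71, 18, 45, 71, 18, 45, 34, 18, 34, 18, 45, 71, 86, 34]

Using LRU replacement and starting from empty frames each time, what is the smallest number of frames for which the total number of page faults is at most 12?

3

f=1: 16 faults
f=2: 14 faults
f=3: 7 faults
f=4: 6 faults
f=5: 5 faults
Smallest f with faults ≤ 12 is 3.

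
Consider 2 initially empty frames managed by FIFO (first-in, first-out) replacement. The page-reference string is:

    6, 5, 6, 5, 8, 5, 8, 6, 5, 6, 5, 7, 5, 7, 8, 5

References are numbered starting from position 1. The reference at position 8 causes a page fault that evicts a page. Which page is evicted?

5

pos 1: 6 → miss, frames {6}
pos 2: 5 → miss, frames {6,5}
pos 3: 6 → hit
pos 4: 5 → hit
pos 5: 8 → miss, evict 6, frames {5,8}
pos 6: 5 → hit
pos 7: 8 → hit
pos 8: 6 → miss, evict 5, frames {8,6}
At position 8, page 5 is evicted.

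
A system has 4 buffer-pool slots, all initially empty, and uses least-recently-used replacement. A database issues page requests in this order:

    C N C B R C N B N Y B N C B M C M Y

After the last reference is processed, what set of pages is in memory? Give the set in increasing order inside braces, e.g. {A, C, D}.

C -> miss, frames (C)
N -> miss, frames (C N)
C -> hit
B -> miss, frames (N C B)
R -> miss, frames (N C B R)
C -> hit
N -> hit
B -> hit
N -> hit
Y -> miss, evict R, frames (C B N Y)
B -> hit
N -> hit
C -> hit
B -> hit
M -> miss, evict Y, frames (N C B M)
C -> hit
M -> hit
Y -> miss, evict N, frames (B C M Y)

{B, C, M, Y}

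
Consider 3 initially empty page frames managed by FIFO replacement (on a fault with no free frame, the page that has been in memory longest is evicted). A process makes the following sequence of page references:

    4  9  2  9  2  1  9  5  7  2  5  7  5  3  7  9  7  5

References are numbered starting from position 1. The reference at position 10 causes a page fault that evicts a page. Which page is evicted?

pos 1: 4: fault, frames {4}
pos 2: 9: fault, frames {4,9}
pos 3: 2: fault, frames {4,9,2}
pos 4: 9: hit
pos 5: 2: hit
pos 6: 1: fault, evict 4, frames {9,2,1}
pos 7: 9: hit
pos 8: 5: fault, evict 9, frames {2,1,5}
pos 9: 7: fault, evict 2, frames {1,5,7}
pos 10: 2: fault, evict 1, frames {5,7,2}
At position 10, page 1 is evicted.

1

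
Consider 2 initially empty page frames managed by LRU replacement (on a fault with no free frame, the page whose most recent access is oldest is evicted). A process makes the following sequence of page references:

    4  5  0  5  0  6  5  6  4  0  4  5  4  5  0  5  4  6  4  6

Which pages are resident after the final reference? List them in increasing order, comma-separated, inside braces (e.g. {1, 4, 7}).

{4, 6}

4 -> miss, frames [4]
5 -> miss, frames [4, 5]
0 -> miss, evict 4, frames [5, 0]
5 -> hit
0 -> hit
6 -> miss, evict 5, frames [0, 6]
5 -> miss, evict 0, frames [6, 5]
6 -> hit
4 -> miss, evict 5, frames [6, 4]
0 -> miss, evict 6, frames [4, 0]
4 -> hit
5 -> miss, evict 0, frames [4, 5]
4 -> hit
5 -> hit
0 -> miss, evict 4, frames [5, 0]
5 -> hit
4 -> miss, evict 0, frames [5, 4]
6 -> miss, evict 5, frames [4, 6]
4 -> hit
6 -> hit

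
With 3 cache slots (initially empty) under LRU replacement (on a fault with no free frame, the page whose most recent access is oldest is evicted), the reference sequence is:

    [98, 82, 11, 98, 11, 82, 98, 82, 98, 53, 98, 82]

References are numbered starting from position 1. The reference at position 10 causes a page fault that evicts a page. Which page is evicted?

pos 1: 98 → miss, frames (98)
pos 2: 82 → miss, frames (98 82)
pos 3: 11 → miss, frames (98 82 11)
pos 4: 98 → hit
pos 5: 11 → hit
pos 6: 82 → hit
pos 7: 98 → hit
pos 8: 82 → hit
pos 9: 98 → hit
pos 10: 53 → miss, evict 11, frames (82 98 53)
At position 10, page 11 is evicted.

11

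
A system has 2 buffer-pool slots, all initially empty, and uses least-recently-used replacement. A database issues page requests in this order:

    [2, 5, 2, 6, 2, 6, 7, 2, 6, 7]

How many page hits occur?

2 → miss, frames {2}
5 → miss, frames {2,5}
2 → hit
6 → miss, evict 5, frames {2,6}
2 → hit
6 → hit
7 → miss, evict 2, frames {6,7}
2 → miss, evict 6, frames {7,2}
6 → miss, evict 7, frames {2,6}
7 → miss, evict 2, frames {6,7}
Hits: 3.

3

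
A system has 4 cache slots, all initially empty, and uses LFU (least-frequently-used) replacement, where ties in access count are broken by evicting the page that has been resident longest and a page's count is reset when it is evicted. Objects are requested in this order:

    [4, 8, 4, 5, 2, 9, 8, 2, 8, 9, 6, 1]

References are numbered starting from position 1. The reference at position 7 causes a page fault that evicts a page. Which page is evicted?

5

pos 1: 4 → miss, frames {4}
pos 2: 8 → miss, frames {4,8}
pos 3: 4 → hit
pos 4: 5 → miss, frames {4,8,5}
pos 5: 2 → miss, frames {4,8,5,2}
pos 6: 9 → miss, evict 8, frames {4,5,2,9}
pos 7: 8 → miss, evict 5, frames {4,2,9,8}
At position 7, page 5 is evicted.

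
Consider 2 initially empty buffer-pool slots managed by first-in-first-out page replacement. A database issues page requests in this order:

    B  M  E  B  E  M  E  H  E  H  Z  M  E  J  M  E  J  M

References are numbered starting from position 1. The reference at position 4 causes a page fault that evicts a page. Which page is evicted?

pos 1: B: fault, frames {B}
pos 2: M: fault, frames {B,M}
pos 3: E: fault, evict B, frames {M,E}
pos 4: B: fault, evict M, frames {E,B}
At position 4, page M is evicted.

M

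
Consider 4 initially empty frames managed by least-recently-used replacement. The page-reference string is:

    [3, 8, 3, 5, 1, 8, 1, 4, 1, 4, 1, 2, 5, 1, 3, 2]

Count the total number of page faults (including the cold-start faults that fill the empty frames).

8

3: miss, frames {3}
8: miss, frames {3,8}
3: hit
5: miss, frames {8,3,5}
1: miss, frames {8,3,5,1}
8: hit
1: hit
4: miss, evict 3, frames {5,8,1,4}
1: hit
4: hit
1: hit
2: miss, evict 5, frames {8,4,1,2}
5: miss, evict 8, frames {4,1,2,5}
1: hit
3: miss, evict 4, frames {2,5,1,3}
2: hit
Page faults: 8.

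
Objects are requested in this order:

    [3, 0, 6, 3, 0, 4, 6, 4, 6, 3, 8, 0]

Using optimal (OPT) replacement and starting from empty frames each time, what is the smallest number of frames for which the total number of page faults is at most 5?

4

f=1: 12 faults
f=2: 8 faults
f=3: 6 faults
f=4: 5 faults
f=5: 5 faults
Smallest f with faults ≤ 5 is 4.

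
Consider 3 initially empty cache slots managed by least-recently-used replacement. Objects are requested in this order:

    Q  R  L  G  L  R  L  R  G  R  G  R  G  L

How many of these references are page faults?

4

Q -> miss, frames {Q}
R -> miss, frames {Q,R}
L -> miss, frames {Q,R,L}
G -> miss, evict Q, frames {R,L,G}
L -> hit
R -> hit
L -> hit
R -> hit
G -> hit
R -> hit
G -> hit
R -> hit
G -> hit
L -> hit
Page faults: 4.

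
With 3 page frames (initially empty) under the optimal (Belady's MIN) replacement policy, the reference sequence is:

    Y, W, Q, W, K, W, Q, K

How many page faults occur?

Y -> miss, frames [Y]
W -> miss, frames [Y, W]
Q -> miss, frames [Y, W, Q]
W -> hit
K -> miss, evict Y, frames [W, Q, K]
W -> hit
Q -> hit
K -> hit
Page faults: 4.

4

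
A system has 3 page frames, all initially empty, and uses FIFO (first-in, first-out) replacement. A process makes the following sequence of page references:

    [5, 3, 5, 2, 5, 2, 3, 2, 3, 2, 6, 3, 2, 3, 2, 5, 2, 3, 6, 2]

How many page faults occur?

7

5 -> fault, frames (5)
3 -> fault, frames (5 3)
5 -> hit
2 -> fault, frames (5 3 2)
5 -> hit
2 -> hit
3 -> hit
2 -> hit
3 -> hit
2 -> hit
6 -> fault, evict 5, frames (3 2 6)
3 -> hit
2 -> hit
3 -> hit
2 -> hit
5 -> fault, evict 3, frames (2 6 5)
2 -> hit
3 -> fault, evict 2, frames (6 5 3)
6 -> hit
2 -> fault, evict 6, frames (5 3 2)
Page faults: 7.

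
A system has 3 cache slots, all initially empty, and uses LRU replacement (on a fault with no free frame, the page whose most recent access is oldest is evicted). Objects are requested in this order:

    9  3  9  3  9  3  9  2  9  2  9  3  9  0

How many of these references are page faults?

4

9 -> miss, frames (9)
3 -> miss, frames (9 3)
9 -> hit
3 -> hit
9 -> hit
3 -> hit
9 -> hit
2 -> miss, frames (3 9 2)
9 -> hit
2 -> hit
9 -> hit
3 -> hit
9 -> hit
0 -> miss, evict 2, frames (3 9 0)
Page faults: 4.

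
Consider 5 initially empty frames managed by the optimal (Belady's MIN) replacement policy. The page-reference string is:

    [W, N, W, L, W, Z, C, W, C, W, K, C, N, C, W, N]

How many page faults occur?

6

W → miss, frames (W)
N → miss, frames (W N)
W → hit
L → miss, frames (W N L)
W → hit
Z → miss, frames (W N L Z)
C → miss, frames (W N L Z C)
W → hit
C → hit
W → hit
K → miss, evict Z, frames (W N L C K)
C → hit
N → hit
C → hit
W → hit
N → hit
Page faults: 6.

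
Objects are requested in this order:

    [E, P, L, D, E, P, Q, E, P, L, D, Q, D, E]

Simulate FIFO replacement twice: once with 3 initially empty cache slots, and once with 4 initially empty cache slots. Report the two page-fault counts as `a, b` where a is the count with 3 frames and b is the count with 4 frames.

10, 11

3 frames: F F F F F F F . . F F . . F → 10 faults.
4 frames: F F F F . . F F F F F F . F → 11 faults.
11 > 10: adding a frame increased faults — Belady's anomaly.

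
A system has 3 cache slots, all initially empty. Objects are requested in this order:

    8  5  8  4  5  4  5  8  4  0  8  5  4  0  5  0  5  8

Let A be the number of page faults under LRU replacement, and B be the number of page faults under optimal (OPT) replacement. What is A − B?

2

Under LRU: F F . F . . . . . F . F F F . . . F → 8 faults.
Under OPT: F F . F . . . . . F . . F . . . . F → 6 faults.
A − B = 8 − 6 = 2.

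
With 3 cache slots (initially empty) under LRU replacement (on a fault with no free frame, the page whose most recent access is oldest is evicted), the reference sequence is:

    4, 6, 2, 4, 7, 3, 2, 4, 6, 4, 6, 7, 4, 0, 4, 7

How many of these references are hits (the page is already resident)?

4 → miss, frames [4]
6 → miss, frames [4, 6]
2 → miss, frames [4, 6, 2]
4 → hit
7 → miss, evict 6, frames [2, 4, 7]
3 → miss, evict 2, frames [4, 7, 3]
2 → miss, evict 4, frames [7, 3, 2]
4 → miss, evict 7, frames [3, 2, 4]
6 → miss, evict 3, frames [2, 4, 6]
4 → hit
6 → hit
7 → miss, evict 2, frames [4, 6, 7]
4 → hit
0 → miss, evict 6, frames [7, 4, 0]
4 → hit
7 → hit
Hits: 6.

6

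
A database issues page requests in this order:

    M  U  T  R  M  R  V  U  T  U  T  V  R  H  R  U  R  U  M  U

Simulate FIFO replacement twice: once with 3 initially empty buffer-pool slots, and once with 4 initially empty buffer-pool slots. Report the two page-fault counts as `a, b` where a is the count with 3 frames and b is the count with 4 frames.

3 frames: F F F F F . F F F . . . F F . F . . F . → 12 faults.
4 frames: F F F F . . F . . . . . . F . F . . F . → 8 faults.
8 < 12: adding a frame reduced faults, as is typical.

12, 8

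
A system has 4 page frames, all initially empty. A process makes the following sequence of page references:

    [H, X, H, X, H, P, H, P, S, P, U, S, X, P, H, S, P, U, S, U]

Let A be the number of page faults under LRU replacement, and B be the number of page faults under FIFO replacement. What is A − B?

Under LRU: F F . . . F . . F . F . F . F . . F . . → 8 faults.
Under FIFO: F F . . . F . . F . F . . . F . . . . . → 6 faults.
A − B = 8 − 6 = 2.

2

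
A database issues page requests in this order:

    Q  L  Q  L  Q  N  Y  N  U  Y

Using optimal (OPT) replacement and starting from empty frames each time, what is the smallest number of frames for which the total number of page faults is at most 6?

f=1: 10 faults
f=2: 5 faults
f=3: 5 faults
f=4: 5 faults
f=5: 5 faults
Smallest f with faults ≤ 6 is 2.

2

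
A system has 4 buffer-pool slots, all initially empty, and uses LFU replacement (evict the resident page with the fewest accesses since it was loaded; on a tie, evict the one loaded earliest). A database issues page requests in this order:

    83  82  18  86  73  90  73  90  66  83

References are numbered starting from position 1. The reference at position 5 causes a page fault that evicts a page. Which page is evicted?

pos 1: 83: fault, frames (83)
pos 2: 82: fault, frames (83 82)
pos 3: 18: fault, frames (83 82 18)
pos 4: 86: fault, frames (83 82 18 86)
pos 5: 73: fault, evict 83, frames (82 18 86 73)
At position 5, page 83 is evicted.

83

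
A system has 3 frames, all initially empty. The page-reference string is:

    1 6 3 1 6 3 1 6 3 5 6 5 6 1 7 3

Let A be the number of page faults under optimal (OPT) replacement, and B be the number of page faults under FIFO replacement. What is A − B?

-1

Under OPT: F F F . . . . . . F . . . . F F → 6 faults.
Under FIFO: F F F . . . . . . F . . . F F F → 7 faults.
A − B = 6 − 7 = -1.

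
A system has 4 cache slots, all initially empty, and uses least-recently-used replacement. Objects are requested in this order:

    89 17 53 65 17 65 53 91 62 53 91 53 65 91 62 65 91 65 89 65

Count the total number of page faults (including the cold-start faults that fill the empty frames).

89: miss, frames {89}
17: miss, frames {89,17}
53: miss, frames {89,17,53}
65: miss, frames {89,17,53,65}
17: hit
65: hit
53: hit
91: miss, evict 89, frames {17,65,53,91}
62: miss, evict 17, frames {65,53,91,62}
53: hit
91: hit
53: hit
65: hit
91: hit
62: hit
65: hit
91: hit
65: hit
89: miss, evict 53, frames {62,91,65,89}
65: hit
Page faults: 7.

7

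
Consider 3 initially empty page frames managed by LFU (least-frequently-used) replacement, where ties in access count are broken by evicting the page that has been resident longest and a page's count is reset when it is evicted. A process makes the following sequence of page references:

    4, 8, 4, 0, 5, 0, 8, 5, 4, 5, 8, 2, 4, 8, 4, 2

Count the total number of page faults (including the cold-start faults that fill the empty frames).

4 → fault, frames {4}
8 → fault, frames {4,8}
4 → hit
0 → fault, frames {4,8,0}
5 → fault, evict 8, frames {4,0,5}
0 → hit
8 → fault, evict 5, frames {4,0,8}
5 → fault, evict 8, frames {4,0,5}
4 → hit
5 → hit
8 → fault, evict 0, frames {4,5,8}
2 → fault, evict 8, frames {4,5,2}
4 → hit
8 → fault, evict 2, frames {4,5,8}
4 → hit
2 → fault, evict 8, frames {4,5,2}
Page faults: 10.

10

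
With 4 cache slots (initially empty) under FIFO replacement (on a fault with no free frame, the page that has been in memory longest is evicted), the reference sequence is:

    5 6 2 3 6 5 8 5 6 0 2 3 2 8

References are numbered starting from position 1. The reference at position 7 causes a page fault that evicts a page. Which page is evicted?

5

pos 1: 5 -> fault, frames {5}
pos 2: 6 -> fault, frames {5,6}
pos 3: 2 -> fault, frames {5,6,2}
pos 4: 3 -> fault, frames {5,6,2,3}
pos 5: 6 -> hit
pos 6: 5 -> hit
pos 7: 8 -> fault, evict 5, frames {6,2,3,8}
At position 7, page 5 is evicted.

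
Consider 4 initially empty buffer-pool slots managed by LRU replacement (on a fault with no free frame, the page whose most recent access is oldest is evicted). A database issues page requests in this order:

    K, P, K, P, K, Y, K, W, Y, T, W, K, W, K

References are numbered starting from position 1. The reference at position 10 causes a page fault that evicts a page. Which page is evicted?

P

pos 1: K -> miss, frames {K}
pos 2: P -> miss, frames {K,P}
pos 3: K -> hit
pos 4: P -> hit
pos 5: K -> hit
pos 6: Y -> miss, frames {P,K,Y}
pos 7: K -> hit
pos 8: W -> miss, frames {P,Y,K,W}
pos 9: Y -> hit
pos 10: T -> miss, evict P, frames {K,W,Y,T}
At position 10, page P is evicted.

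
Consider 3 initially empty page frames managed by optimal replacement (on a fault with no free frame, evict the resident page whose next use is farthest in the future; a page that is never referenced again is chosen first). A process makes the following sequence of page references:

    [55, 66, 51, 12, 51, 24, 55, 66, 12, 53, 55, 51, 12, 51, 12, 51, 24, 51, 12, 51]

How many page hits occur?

55 → fault, frames (55)
66 → fault, frames (55 66)
51 → fault, frames (55 66 51)
12 → fault, evict 66, frames (55 51 12)
51 → hit
24 → fault, evict 51, frames (55 12 24)
55 → hit
66 → fault, evict 24, frames (55 12 66)
12 → hit
53 → fault, evict 66, frames (55 12 53)
55 → hit
51 → fault, evict 53, frames (55 12 51)
12 → hit
51 → hit
12 → hit
51 → hit
24 → fault, evict 55, frames (12 51 24)
51 → hit
12 → hit
51 → hit
Hits: 11.

11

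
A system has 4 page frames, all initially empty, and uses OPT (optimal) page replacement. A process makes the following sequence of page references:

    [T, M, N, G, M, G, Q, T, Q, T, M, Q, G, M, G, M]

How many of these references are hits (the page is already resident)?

11

T: miss, frames (T)
M: miss, frames (T M)
N: miss, frames (T M N)
G: miss, frames (T M N G)
M: hit
G: hit
Q: miss, evict N, frames (T M G Q)
T: hit
Q: hit
T: hit
M: hit
Q: hit
G: hit
M: hit
G: hit
M: hit
Hits: 11.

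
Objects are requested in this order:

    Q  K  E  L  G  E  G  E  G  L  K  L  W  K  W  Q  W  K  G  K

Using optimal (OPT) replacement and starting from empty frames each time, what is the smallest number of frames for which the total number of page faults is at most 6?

5

f=1: 20 faults
f=2: 11 faults
f=3: 9 faults
f=4: 7 faults
f=5: 6 faults
f=6: 6 faults
Smallest f with faults ≤ 6 is 5.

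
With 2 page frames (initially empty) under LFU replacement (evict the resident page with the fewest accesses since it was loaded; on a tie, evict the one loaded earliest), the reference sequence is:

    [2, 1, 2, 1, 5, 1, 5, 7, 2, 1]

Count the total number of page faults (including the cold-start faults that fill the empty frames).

5

2: fault, frames {2}
1: fault, frames {2,1}
2: hit
1: hit
5: fault, evict 2, frames {1,5}
1: hit
5: hit
7: fault, evict 5, frames {1,7}
2: fault, evict 7, frames {1,2}
1: hit
Page faults: 5.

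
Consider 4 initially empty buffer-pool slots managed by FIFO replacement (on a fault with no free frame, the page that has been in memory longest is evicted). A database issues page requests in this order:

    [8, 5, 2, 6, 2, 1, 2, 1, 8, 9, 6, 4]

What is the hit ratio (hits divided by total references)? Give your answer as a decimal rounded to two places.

0.33

8 -> miss, frames {8}
5 -> miss, frames {8,5}
2 -> miss, frames {8,5,2}
6 -> miss, frames {8,5,2,6}
2 -> hit
1 -> miss, evict 8, frames {5,2,6,1}
2 -> hit
1 -> hit
8 -> miss, evict 5, frames {2,6,1,8}
9 -> miss, evict 2, frames {6,1,8,9}
6 -> hit
4 -> miss, evict 6, frames {1,8,9,4}
Hits: 4 of 12 references → 4/12 = 0.3333.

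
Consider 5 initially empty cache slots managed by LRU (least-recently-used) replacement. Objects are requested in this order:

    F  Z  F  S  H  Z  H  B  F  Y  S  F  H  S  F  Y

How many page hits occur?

F -> miss, frames {F}
Z -> miss, frames {F,Z}
F -> hit
S -> miss, frames {Z,F,S}
H -> miss, frames {Z,F,S,H}
Z -> hit
H -> hit
B -> miss, frames {F,S,Z,H,B}
F -> hit
Y -> miss, evict S, frames {Z,H,B,F,Y}
S -> miss, evict Z, frames {H,B,F,Y,S}
F -> hit
H -> hit
S -> hit
F -> hit
Y -> hit
Hits: 9.

9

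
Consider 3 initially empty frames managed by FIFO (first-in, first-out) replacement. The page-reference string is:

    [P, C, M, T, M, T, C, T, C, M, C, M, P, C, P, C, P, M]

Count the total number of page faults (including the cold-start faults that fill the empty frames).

7

P → fault, frames {P}
C → fault, frames {P,C}
M → fault, frames {P,C,M}
T → fault, evict P, frames {C,M,T}
M → hit
T → hit
C → hit
T → hit
C → hit
M → hit
C → hit
M → hit
P → fault, evict C, frames {M,T,P}
C → fault, evict M, frames {T,P,C}
P → hit
C → hit
P → hit
M → fault, evict T, frames {P,C,M}
Page faults: 7.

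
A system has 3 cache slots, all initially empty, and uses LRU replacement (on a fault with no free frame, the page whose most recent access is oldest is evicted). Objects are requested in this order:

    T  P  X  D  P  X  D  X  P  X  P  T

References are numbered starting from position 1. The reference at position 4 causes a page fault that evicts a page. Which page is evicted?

pos 1: T → fault, frames {T}
pos 2: P → fault, frames {T,P}
pos 3: X → fault, frames {T,P,X}
pos 4: D → fault, evict T, frames {P,X,D}
At position 4, page T is evicted.

T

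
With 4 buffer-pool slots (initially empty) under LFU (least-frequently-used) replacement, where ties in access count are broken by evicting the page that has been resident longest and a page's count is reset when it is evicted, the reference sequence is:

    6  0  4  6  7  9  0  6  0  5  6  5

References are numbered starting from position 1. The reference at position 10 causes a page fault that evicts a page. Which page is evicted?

7

pos 1: 6: miss, frames [6]
pos 2: 0: miss, frames [6, 0]
pos 3: 4: miss, frames [6, 0, 4]
pos 4: 6: hit
pos 5: 7: miss, frames [6, 0, 4, 7]
pos 6: 9: miss, evict 0, frames [6, 4, 7, 9]
pos 7: 0: miss, evict 4, frames [6, 7, 9, 0]
pos 8: 6: hit
pos 9: 0: hit
pos 10: 5: miss, evict 7, frames [6, 9, 0, 5]
At position 10, page 7 is evicted.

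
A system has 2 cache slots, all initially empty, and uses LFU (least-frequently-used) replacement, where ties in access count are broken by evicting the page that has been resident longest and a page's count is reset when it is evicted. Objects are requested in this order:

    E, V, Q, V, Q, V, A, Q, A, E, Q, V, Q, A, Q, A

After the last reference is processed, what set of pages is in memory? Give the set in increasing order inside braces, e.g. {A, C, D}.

E → fault, frames [E]
V → fault, frames [E, V]
Q → fault, evict E, frames [V, Q]
V → hit
Q → hit
V → hit
A → fault, evict Q, frames [V, A]
Q → fault, evict A, frames [V, Q]
A → fault, evict Q, frames [V, A]
E → fault, evict A, frames [V, E]
Q → fault, evict E, frames [V, Q]
V → hit
Q → hit
A → fault, evict Q, frames [V, A]
Q → fault, evict A, frames [V, Q]
A → fault, evict Q, frames [V, A]

{A, V}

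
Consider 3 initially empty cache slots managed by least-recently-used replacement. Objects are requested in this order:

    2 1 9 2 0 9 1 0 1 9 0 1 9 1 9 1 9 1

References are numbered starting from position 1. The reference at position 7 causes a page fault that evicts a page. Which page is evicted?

2

pos 1: 2 -> miss, frames {2}
pos 2: 1 -> miss, frames {2,1}
pos 3: 9 -> miss, frames {2,1,9}
pos 4: 2 -> hit
pos 5: 0 -> miss, evict 1, frames {9,2,0}
pos 6: 9 -> hit
pos 7: 1 -> miss, evict 2, frames {0,9,1}
At position 7, page 2 is evicted.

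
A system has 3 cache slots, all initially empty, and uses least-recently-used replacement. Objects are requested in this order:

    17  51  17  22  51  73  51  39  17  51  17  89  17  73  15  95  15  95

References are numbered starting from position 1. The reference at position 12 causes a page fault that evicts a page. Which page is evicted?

pos 1: 17: fault, frames (17)
pos 2: 51: fault, frames (17 51)
pos 3: 17: hit
pos 4: 22: fault, frames (51 17 22)
pos 5: 51: hit
pos 6: 73: fault, evict 17, frames (22 51 73)
pos 7: 51: hit
pos 8: 39: fault, evict 22, frames (73 51 39)
pos 9: 17: fault, evict 73, frames (51 39 17)
pos 10: 51: hit
pos 11: 17: hit
pos 12: 89: fault, evict 39, frames (51 17 89)
At position 12, page 39 is evicted.

39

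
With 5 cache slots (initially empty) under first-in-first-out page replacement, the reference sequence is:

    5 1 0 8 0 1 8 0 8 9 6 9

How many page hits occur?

6

5: miss, frames {5}
1: miss, frames {5,1}
0: miss, frames {5,1,0}
8: miss, frames {5,1,0,8}
0: hit
1: hit
8: hit
0: hit
8: hit
9: miss, frames {5,1,0,8,9}
6: miss, evict 5, frames {1,0,8,9,6}
9: hit
Hits: 6.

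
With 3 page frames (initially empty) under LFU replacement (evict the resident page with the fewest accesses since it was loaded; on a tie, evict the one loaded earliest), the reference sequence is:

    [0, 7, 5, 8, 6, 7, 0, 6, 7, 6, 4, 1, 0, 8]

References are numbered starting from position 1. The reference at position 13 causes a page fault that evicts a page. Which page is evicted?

1

pos 1: 0: miss, frames (0)
pos 2: 7: miss, frames (0 7)
pos 3: 5: miss, frames (0 7 5)
pos 4: 8: miss, evict 0, frames (7 5 8)
pos 5: 6: miss, evict 7, frames (5 8 6)
pos 6: 7: miss, evict 5, frames (8 6 7)
pos 7: 0: miss, evict 8, frames (6 7 0)
pos 8: 6: hit
pos 9: 7: hit
pos 10: 6: hit
pos 11: 4: miss, evict 0, frames (6 7 4)
pos 12: 1: miss, evict 4, frames (6 7 1)
pos 13: 0: miss, evict 1, frames (6 7 0)
At position 13, page 1 is evicted.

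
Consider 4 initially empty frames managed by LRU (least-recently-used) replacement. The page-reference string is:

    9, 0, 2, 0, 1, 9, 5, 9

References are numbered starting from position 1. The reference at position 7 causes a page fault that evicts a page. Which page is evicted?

pos 1: 9 → miss, frames {9}
pos 2: 0 → miss, frames {9,0}
pos 3: 2 → miss, frames {9,0,2}
pos 4: 0 → hit
pos 5: 1 → miss, frames {9,2,0,1}
pos 6: 9 → hit
pos 7: 5 → miss, evict 2, frames {0,1,9,5}
At position 7, page 2 is evicted.

2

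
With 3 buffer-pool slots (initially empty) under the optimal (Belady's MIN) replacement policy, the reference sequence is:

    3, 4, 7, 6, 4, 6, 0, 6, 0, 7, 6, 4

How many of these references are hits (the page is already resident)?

3: fault, frames {3}
4: fault, frames {3,4}
7: fault, frames {3,4,7}
6: fault, evict 3, frames {4,7,6}
4: hit
6: hit
0: fault, evict 4, frames {7,6,0}
6: hit
0: hit
7: hit
6: hit
4: fault, evict 0, frames {7,6,4}
Hits: 6.

6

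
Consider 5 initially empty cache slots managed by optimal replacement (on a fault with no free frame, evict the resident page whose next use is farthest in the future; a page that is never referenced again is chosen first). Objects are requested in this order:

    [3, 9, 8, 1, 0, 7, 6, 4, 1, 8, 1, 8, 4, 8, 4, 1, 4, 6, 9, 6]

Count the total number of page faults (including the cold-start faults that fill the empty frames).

8

3: miss, frames (3)
9: miss, frames (3 9)
8: miss, frames (3 9 8)
1: miss, frames (3 9 8 1)
0: miss, frames (3 9 8 1 0)
7: miss, evict 0, frames (3 9 8 1 7)
6: miss, evict 7, frames (3 9 8 1 6)
4: miss, evict 3, frames (9 8 1 6 4)
1: hit
8: hit
1: hit
8: hit
4: hit
8: hit
4: hit
1: hit
4: hit
6: hit
9: hit
6: hit
Page faults: 8.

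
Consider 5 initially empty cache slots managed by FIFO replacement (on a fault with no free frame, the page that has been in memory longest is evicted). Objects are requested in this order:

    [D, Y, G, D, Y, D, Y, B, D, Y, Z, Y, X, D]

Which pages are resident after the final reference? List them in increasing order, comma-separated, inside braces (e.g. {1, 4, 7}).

{B, D, G, X, Z}

D -> fault, frames [D]
Y -> fault, frames [D, Y]
G -> fault, frames [D, Y, G]
D -> hit
Y -> hit
D -> hit
Y -> hit
B -> fault, frames [D, Y, G, B]
D -> hit
Y -> hit
Z -> fault, frames [D, Y, G, B, Z]
Y -> hit
X -> fault, evict D, frames [Y, G, B, Z, X]
D -> fault, evict Y, frames [G, B, Z, X, D]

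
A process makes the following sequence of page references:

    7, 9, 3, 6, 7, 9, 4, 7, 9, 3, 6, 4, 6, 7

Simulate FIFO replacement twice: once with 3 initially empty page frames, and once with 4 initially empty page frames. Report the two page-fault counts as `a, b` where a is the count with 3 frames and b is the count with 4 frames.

10, 11

3 frames: F F F F F F F . . F F . . F → 10 faults.
4 frames: F F F F . . F F F F F F . F → 11 faults.
11 > 10: adding a frame increased faults — Belady's anomaly.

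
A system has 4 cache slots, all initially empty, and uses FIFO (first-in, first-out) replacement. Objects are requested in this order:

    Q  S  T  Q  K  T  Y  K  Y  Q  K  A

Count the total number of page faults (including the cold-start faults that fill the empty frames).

Q -> fault, frames [Q]
S -> fault, frames [Q, S]
T -> fault, frames [Q, S, T]
Q -> hit
K -> fault, frames [Q, S, T, K]
T -> hit
Y -> fault, evict Q, frames [S, T, K, Y]
K -> hit
Y -> hit
Q -> fault, evict S, frames [T, K, Y, Q]
K -> hit
A -> fault, evict T, frames [K, Y, Q, A]
Page faults: 7.

7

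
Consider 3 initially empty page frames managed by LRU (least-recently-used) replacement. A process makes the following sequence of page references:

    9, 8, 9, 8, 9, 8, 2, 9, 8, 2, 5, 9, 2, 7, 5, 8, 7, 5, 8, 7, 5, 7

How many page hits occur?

9 -> fault, frames {9}
8 -> fault, frames {9,8}
9 -> hit
8 -> hit
9 -> hit
8 -> hit
2 -> fault, frames {9,8,2}
9 -> hit
8 -> hit
2 -> hit
5 -> fault, evict 9, frames {8,2,5}
9 -> fault, evict 8, frames {2,5,9}
2 -> hit
7 -> fault, evict 5, frames {9,2,7}
5 -> fault, evict 9, frames {2,7,5}
8 -> fault, evict 2, frames {7,5,8}
7 -> hit
5 -> hit
8 -> hit
7 -> hit
5 -> hit
7 -> hit
Hits: 14.

14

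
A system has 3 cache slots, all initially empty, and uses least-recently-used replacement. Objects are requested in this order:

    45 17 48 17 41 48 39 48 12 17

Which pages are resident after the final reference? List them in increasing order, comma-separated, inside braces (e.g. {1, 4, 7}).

{12, 17, 48}

45 -> fault, frames (45)
17 -> fault, frames (45 17)
48 -> fault, frames (45 17 48)
17 -> hit
41 -> fault, evict 45, frames (48 17 41)
48 -> hit
39 -> fault, evict 17, frames (41 48 39)
48 -> hit
12 -> fault, evict 41, frames (39 48 12)
17 -> fault, evict 39, frames (48 12 17)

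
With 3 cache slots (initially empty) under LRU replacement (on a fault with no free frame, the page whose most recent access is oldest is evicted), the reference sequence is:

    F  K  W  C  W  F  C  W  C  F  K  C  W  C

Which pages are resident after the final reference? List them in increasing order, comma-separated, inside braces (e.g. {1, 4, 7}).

{C, K, W}

F -> fault, frames (F)
K -> fault, frames (F K)
W -> fault, frames (F K W)
C -> fault, evict F, frames (K W C)
W -> hit
F -> fault, evict K, frames (C W F)
C -> hit
W -> hit
C -> hit
F -> hit
K -> fault, evict W, frames (C F K)
C -> hit
W -> fault, evict F, frames (K C W)
C -> hit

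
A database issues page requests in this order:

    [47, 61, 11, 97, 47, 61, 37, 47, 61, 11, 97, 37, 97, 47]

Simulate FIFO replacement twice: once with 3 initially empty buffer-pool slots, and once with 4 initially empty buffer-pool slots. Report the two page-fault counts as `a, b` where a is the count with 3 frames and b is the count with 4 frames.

3 frames: F F F F F F F . . F F . . F → 10 faults.
4 frames: F F F F . . F F F F F F . F → 11 faults.
11 > 10: adding a frame increased faults — Belady's anomaly.

10, 11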